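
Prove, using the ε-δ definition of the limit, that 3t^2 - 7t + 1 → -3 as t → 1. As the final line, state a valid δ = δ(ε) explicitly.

δ = min(1, ε/10)

Suppose ε > 0. We want δ > 0 such that 0 < |t − 1| < δ implies |(3t^2 - 7t + 1) + 3| < ε.
(3t^2 - 7t + 1) + 3 = 3t^2 - 7t + 4 = (t − 1)(3t - 4).
So |(3t^2 - 7t + 1) + 3| = |t − 1|·|3t - 4|.
Require δ ≤ 1. Then |t − 1| < 1 gives |t| < 2, and by the triangle inequality |3t - 4| ≤ 3·2 + 4 = 10.
Hence |(3t^2 - 7t + 1) + 3| ≤ 10|t − 1| < ε provided |t − 1| < ε/10.
Choosing δ = min(1, ε/10) ensures both conditions, hence |(3t^2 - 7t + 1) + 3| < ε.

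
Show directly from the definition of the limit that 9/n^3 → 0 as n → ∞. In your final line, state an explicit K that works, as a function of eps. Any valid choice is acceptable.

Fix eps > 0. For n ≥ 1, |9/n^3 − 0| = 9/n^3.
9/n^3 < eps ⇔ n^3 > 9/eps ⇔ n > (9/eps)^{1/3}.
Take K = (9/eps)^{1/3}. Then n > K implies 9/n^3 < eps.

K = (9/eps)^{1/3}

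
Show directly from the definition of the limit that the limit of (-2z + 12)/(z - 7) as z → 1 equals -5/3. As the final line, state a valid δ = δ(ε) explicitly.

δ = min(3, 9ε)

Suppose ε > 0. We want δ > 0 with 0 < |z − 1| < δ ⇒ |(-2z + 12)/(z - 7) + 5/3| < ε.
Combining over a common denominator, (-2z + 12)/(z - 7) + 5/3 = [(-2z + 12)·(-6) − 10·(z - 7)] / [(-6)·(z - 7)] = 2(z − 1) / ((-6)(z - 7)).
So |(-2z + 12)/(z - 7) + 5/3| = 2|z − 1| / (6·|z − 7|).
Restrict δ ≤ 3. Then |z − 1| < 3 gives |z − 7| = |(z − 1) + (-6)| ≥ 6 − 3 = 3.
Hence |(-2z + 12)/(z - 7) + 5/3| < 2|z − 1|/(6·3) = (1/9)|z − 1|, which is < ε once |z − 1| < 9ε.
Take δ = min(3, 9ε). Then 0 < |z − 1| < δ forces both bounds, so |(-2z + 12)/(z - 7) + 5/3| < ε.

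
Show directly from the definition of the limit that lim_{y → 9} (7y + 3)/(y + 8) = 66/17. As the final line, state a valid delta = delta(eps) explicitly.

Let eps > 0. We want delta > 0 with 0 < |y − 9| < delta ⇒ |(7y + 3)/(y + 8) − (66/17)| < eps.
Combining over a common denominator, (7y + 3)/(y + 8) − (66/17) = [(7y + 3)·17 − 66·(y + 8)] / [17·(y + 8)] = 53(y − 9) / (17(y + 8)).
So |(7y + 3)/(y + 8) − (66/17)| = 53|y − 9| / (17·|y + 8|).
Restrict delta ≤ 17/2. Then |y − 9| < 17/2 gives |y + 8| = |(y − 9) + 17| ≥ 17 − 17/2 = 17/2.
Hence |(7y + 3)/(y + 8) − (66/17)| < 53|y − 9|/(17·(17/2)) = (106/289)|y − 9|, which is < eps once |y − 9| < (289/106)eps.
Take delta = min(17/2, (289/106)eps). Then 0 < |y − 9| < delta forces both bounds, so |(7y + 3)/(y + 8) − (66/17)| < eps.

delta = min(17/2, (289/106)eps)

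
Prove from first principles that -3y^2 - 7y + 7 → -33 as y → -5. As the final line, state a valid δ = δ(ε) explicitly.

δ = min(2, ε/29)

Let ε > 0 be given. We want δ > 0 such that 0 < |y + 5| < δ implies |(-3y^2 - 7y + 7) + 33| < ε.
(-3y^2 - 7y + 7) + 33 = -3y^2 - 7y + 40 = (y + 5)(-3y + 8).
So |(-3y^2 - 7y + 7) + 33| = |y + 5|·|-3y + 8|.
Assume first that |y + 5| < 2, so |y| < 7. Then |-3y + 8| ≤ 3·7 + 8 = 29.
Hence |(-3y^2 - 7y + 7) + 33| ≤ 29|y + 5| < ε provided |y + 5| < ε/29.
Take δ = min(2, ε/29). Then 0 < |y + 5| < δ gives both |y + 5| < 2 and |y + 5| < ε/29, so |(-3y^2 - 7y + 7) + 33| < ε.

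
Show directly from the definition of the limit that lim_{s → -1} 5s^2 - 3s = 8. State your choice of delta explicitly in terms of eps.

delta = min(2, eps/23)

Let eps > 0. We want delta > 0 such that 0 < |s + 1| < delta implies |(5s^2 - 3s) − 8| < eps.
(5s^2 - 3s) − 8 = 5s^2 - 3s - 8 = (s + 1)(5s - 8).
So |(5s^2 - 3s) − 8| = |s + 1|·|5s - 8|.
Assume first that |s + 1| < 2, so |s| < 3. Then |5s - 8| ≤ 5·3 + 8 = 23.
Hence |(5s^2 - 3s) − 8| ≤ 23|s + 1| < eps provided |s + 1| < eps/23.
Take delta = min(2, eps/23). Then 0 < |s + 1| < delta gives both |s + 1| < 2 and |s + 1| < eps/23, so |(5s^2 - 3s) − 8| < eps.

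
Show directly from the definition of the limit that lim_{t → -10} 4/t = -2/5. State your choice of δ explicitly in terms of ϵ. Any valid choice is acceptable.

δ = min(5, (25/2)ϵ)

Fix ϵ > 0. We seek δ > 0 such that 0 < |t + 10| < δ implies |4/t + 2/5| < ϵ.
|4/t + 2/5| = 4·|-10 − t|/(10·|t|) = 4|t + 10|/(10|t|).
Restrict δ ≤ 5. Then |t + 10| < 5 gives |t| > 5, so 10|t| > 50.
Then |4/t + 2/5| < 4|t + 10|/50, which is < ϵ when |t + 10| < (25/2)ϵ.
Take δ = min(5, (25/2)ϵ). Then 0 < |t + 10| < δ gives both |t + 10| < 5 and |t + 10| < (25/2)ϵ, so |4/t + 2/5| < ϵ.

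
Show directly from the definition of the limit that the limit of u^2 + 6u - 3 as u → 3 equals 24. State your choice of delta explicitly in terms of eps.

delta = min(1, eps/13)

Let eps > 0. We want delta > 0 such that 0 < |u − 3| < delta implies |(u^2 + 6u - 3) − 24| < eps.
(u^2 + 6u - 3) − 24 = u^2 + 6u - 27 = (u − 3)(u + 9).
So |(u^2 + 6u - 3) − 24| = |u − 3|·|u + 9|.
Require delta ≤ 1. Then |u − 3| < 1 gives |u| < 4, and by the triangle inequality |u + 9| ≤ 4 + 9 = 13.
Hence |(u^2 + 6u - 3) − 24| ≤ 13|u − 3| < eps provided |u − 3| < eps/13.
Choosing delta = min(1, eps/13) ensures both conditions, hence |(u^2 + 6u - 3) − 24| < eps.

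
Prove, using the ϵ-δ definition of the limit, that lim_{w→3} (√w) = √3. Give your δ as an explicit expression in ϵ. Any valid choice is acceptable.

Let ϵ > 0 be given. We want δ > 0 such that 0 < |w − 3| < δ implies |√w − √3| < ϵ.
Rationalise: √w − √3 = (w − 3)/(√w + √3), so |√w − √3| = |w − 3|/(√w + √3).
Restrict δ ≤ 3 so that |w − 3| < 3 forces w > 0, and then √w + √3 > √3.
Hence |√w − √3| < |w − 3|/√3, which is < ϵ once |w − 3| < √3·ϵ.
Take δ = min(3, √3·ϵ). If 0 < |w − 3| < δ then w > 0 and |√w − √3| < |w − 3|/√3 < ϵ.

δ = min(3, √3·ϵ)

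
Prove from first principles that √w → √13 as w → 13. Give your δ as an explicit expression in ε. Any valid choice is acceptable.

Suppose ε > 0. We want δ > 0 such that 0 < |w − 13| < δ implies |√w − √13| < ε.
Multiplying by the conjugate, |√w − √13| = |w − 13|/(√w + √13).
Restrict δ ≤ 13 so that |w − 13| < 13 forces w > 0, and then √w + √13 > √13.
Hence |√w − √13| < |w − 13|/√13, which is < ε once |w − 13| < √13·ε.
Take δ = min(13, √13·ε). If 0 < |w − 13| < δ then w > 0 and |√w − √13| < |w − 13|/√13 < ε.

δ = min(13, √13·ε)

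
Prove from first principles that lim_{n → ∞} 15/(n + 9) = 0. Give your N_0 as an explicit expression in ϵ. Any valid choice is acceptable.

N_0 = 15/ϵ

Let ϵ > 0 be given. For n ≥ 1, |15/(n + 9) − 0| = 15/(n + 9) ≤ 15/n.
We need 15/n < ϵ, i.e. n > 15/ϵ.
Take N_0 = 15/ϵ. If n > N_0 then |15/(n + 9)| ≤ 15/n < ϵ.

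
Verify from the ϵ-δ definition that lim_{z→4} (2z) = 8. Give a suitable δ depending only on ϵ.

Suppose ϵ > 0. We need δ > 0 so that 0 < |z − 4| < δ implies |(2z) − 8| < ϵ.
|(2z) − 8| = |2z - 8| = 2|z − 4|.
So 2|z − 4| < ϵ exactly when |z − 4| < ϵ/2.
Choosing δ = ϵ/2 gives |(2z) − 8| = 2|z − 4| < ϵ whenever |z − 4| < δ.

δ = ϵ/2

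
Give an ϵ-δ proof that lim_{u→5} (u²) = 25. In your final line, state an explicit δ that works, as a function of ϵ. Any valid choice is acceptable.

Suppose ϵ > 0. We seek δ > 0 with 0 < |u − 5| < δ ⇒ |u² − 25| < ϵ.
Factor: u² − 25 = (u − 5)(u + 5), so |u² − 25| = |u − 5|·|u + 5|.
Impose δ ≤ 2 so that |u| < 7; then |u + 5| ≤ 12.
Hence |u² − 25| ≤ 12|u − 5|, which is < ϵ once |u − 5| < ϵ/12.
Take δ = min(2, ϵ/12). If 0 < |u − 5| < δ then both bounds hold and |u² − 25| ≤ 12|u − 5| < 12·(ϵ/12) = ϵ.

δ = min(2, ϵ/12)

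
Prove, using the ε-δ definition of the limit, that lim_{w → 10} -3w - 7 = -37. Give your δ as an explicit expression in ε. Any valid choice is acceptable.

δ = ε/3

Fix ε > 0. We need δ > 0 so that 0 < |w − 10| < δ implies |(-3w - 7) + 37| < ε.
|(-3w - 7) + 37| = |-3w + 30| = 3|w − 10|.
Thus it suffices that |w − 10| < ε/3.
Take δ = ε/3. If 0 < |w − 10| < δ then |(-3w - 7) + 37| = 3|w − 10| < 3·(ε/3) = ε.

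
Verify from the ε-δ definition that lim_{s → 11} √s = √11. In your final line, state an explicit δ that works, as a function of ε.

Suppose ε > 0. We want δ > 0 such that 0 < |s − 11| < δ implies |√s − √11| < ε.
Multiplying by the conjugate, |√s − √11| = |s − 11|/(√s + √11).
Restrict δ ≤ 11 so that |s − 11| < 11 forces s > 0, and then √s + √11 > √11.
Hence |√s − √11| < |s − 11|/√11, which is < ε once |s − 11| < √11·ε.
Take δ = min(11, √11·ε). If 0 < |s − 11| < δ then s > 0 and |√s − √11| < |s − 11|/√11 < ε.

δ = min(11, √11·ε)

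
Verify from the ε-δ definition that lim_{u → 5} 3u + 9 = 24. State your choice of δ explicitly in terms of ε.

Let ε > 0. We need δ > 0 so that 0 < |u − 5| < δ implies |(3u + 9) − 24| < ε.
Since (3u + 9) − 24 = 3(u − 5), we have |(3u + 9) − 24| = 3|u − 5|.
So 3|u − 5| < ε exactly when |u − 5| < ε/3.
Take δ = ε/3. If 0 < |u − 5| < δ then |(3u + 9) − 24| = 3|u − 5| < 3·(ε/3) = ε.

δ = ε/3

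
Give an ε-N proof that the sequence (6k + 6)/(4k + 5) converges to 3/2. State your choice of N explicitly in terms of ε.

Let ε > 0 be given. For k ≥ 1, |(6k + 6)/(4k + 5) − (3/2)| = |-6|/(4(4k + 5)) = 6/(4(4k + 5)).
Since 4k + 5 ≥ 4k for k ≥ 1, this is ≤ 6/(4·4k) = (3/8)/k.
So |(6k + 6)/(4k + 5) − (3/2)| < ε whenever k > (3/8)/ε.
Take N = (3/8)/ε. If k > N then |(6k + 6)/(4k + 5) − (3/2)| ≤ (3/8)/k < ε.

N = (3/8)/ε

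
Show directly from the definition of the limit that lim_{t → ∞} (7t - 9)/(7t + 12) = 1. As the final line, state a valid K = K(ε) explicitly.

Let ε > 0. We seek K > 0 such that t > K implies |(7t - 9)/(7t + 12) − 1| < ε.
(7t - 9)/(7t + 12) − 1 = (7(7t - 9) − 7(7t + 12)) / (7(7t + 12)) = -147/(7(7t + 12)).
For t > 0 we have 7t + 12 > 7t, so |(7t - 9)/(7t + 12) − 1| = 147/(7(7t + 12)) < 147/(7·7t) = 3/t.
Thus |(7t - 9)/(7t + 12) − 1| < ε whenever t > 3/ε.
Take K = 3/ε. If t > K then |(7t - 9)/(7t + 12) − 1| < 3/t < ε.

K = 3/ε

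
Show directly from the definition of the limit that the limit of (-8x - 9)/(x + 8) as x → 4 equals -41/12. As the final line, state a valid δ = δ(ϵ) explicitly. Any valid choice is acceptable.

Let ϵ > 0 be given. We want δ > 0 with 0 < |x − 4| < δ ⇒ |(-8x - 9)/(x + 8) + 41/12| < ϵ.
Combining over a common denominator, (-8x - 9)/(x + 8) + 41/12 = [(-8x - 9)·12 − (-41)·(x + 8)] / [12·(x + 8)] = -55(x − 4) / (12(x + 8)).
So |(-8x - 9)/(x + 8) + 41/12| = 55|x − 4| / (12·|x + 8|).
Restrict δ ≤ 6. Then |x − 4| < 6 gives |x + 8| = |(x − 4) + 12| ≥ 12 − 6 = 6.
Hence |(-8x - 9)/(x + 8) + 41/12| < 55|x − 4|/(12·6) = (55/72)|x − 4|, which is < ϵ once |x − 4| < (72/55)ϵ.
Take δ = min(6, (72/55)ϵ). Then 0 < |x − 4| < δ forces both bounds, so |(-8x - 9)/(x + 8) + 41/12| < ϵ.

δ = min(6, (72/55)ϵ)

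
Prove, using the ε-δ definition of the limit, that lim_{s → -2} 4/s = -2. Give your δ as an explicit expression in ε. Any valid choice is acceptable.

Let ε > 0 be given. We seek δ > 0 such that 0 < |s + 2| < δ implies |4/s + 2| < ε.
|4/s + 2| = 4·|-2 − s|/(2·|s|) = 4|s + 2|/(2|s|).
Require δ ≤ 1 so that |s| > 2 − 1 = 1, hence 2|s| > 2.
Then |4/s + 2| < 4|s + 2|/2, which is < ε when |s + 2| < (1/2)ε.
Take δ = min(1, (1/2)ε). Then 0 < |s + 2| < δ gives both |s + 2| < 1 and |s + 2| < (1/2)ε, so |4/s + 2| < ε.

δ = min(1, (1/2)ε)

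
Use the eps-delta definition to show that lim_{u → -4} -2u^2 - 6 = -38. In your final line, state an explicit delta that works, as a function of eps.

Let eps > 0 be given. We want delta > 0 such that 0 < |u + 4| < delta implies |(-2u^2 - 6) + 38| < eps.
(-2u^2 - 6) + 38 = -2u^2 + 32 = (u + 4)(-2u + 8).
So |(-2u^2 - 6) + 38| = |u + 4|·|-2u + 8|.
Assume first that |u + 4| < 1, so |u| < 5. Then |-2u + 8| ≤ 2·5 + 8 = 18.
Hence |(-2u^2 - 6) + 38| ≤ 18|u + 4| < eps provided |u + 4| < eps/18.
Choosing delta = min(1, eps/18) ensures both conditions, hence |(-2u^2 - 6) + 38| < eps.

delta = min(1, eps/18)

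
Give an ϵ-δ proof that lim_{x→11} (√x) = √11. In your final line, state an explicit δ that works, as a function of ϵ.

δ = min(11, √11·ϵ)

Fix ϵ > 0. We want δ > 0 such that 0 < |x − 11| < δ implies |√x − √11| < ϵ.
Rationalise: √x − √11 = (x − 11)/(√x + √11), so |√x − √11| = |x − 11|/(√x + √11).
Restrict δ ≤ 11 so that |x − 11| < 11 forces x > 0, and then √x + √11 > √11.
Hence |√x − √11| < |x − 11|/√11, which is < ϵ once |x − 11| < √11·ϵ.
Take δ = min(11, √11·ϵ). If 0 < |x − 11| < δ then x > 0 and |√x − √11| < |x − 11|/√11 < ϵ.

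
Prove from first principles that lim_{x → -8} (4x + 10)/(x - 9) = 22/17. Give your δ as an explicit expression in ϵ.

Let ϵ > 0 be given. We want δ > 0 with 0 < |x + 8| < δ ⇒ |(4x + 10)/(x - 9) − (22/17)| < ϵ.
Combining over a common denominator, (4x + 10)/(x - 9) − (22/17) = [(4x + 10)·(-17) − (-22)·(x - 9)] / [(-17)·(x - 9)] = -46(x + 8) / ((-17)(x - 9)).
So |(4x + 10)/(x - 9) − (22/17)| = 46|x + 8| / (17·|x − 9|).
Require δ ≤ 17/2, so |x − 9| ≥ |-17| − |x + 8| > 17 − 17/2 = 17/2.
Hence |(4x + 10)/(x - 9) − (22/17)| < 46|x + 8|/(17·(17/2)) = (92/289)|x + 8|, which is < ϵ once |x + 8| < (289/92)ϵ.
Take δ = min(17/2, (289/92)ϵ). Then 0 < |x + 8| < δ forces both bounds, so |(4x + 10)/(x - 9) − (22/17)| < ϵ.

δ = min(17/2, (289/92)ϵ)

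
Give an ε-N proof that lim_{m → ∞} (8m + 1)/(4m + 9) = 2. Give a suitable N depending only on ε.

N = (17/4)/ε

Let ε > 0. For m ≥ 1, |(8m + 1)/(4m + 9) − 2| = |-68|/(4(4m + 9)) = 68/(4(4m + 9)).
Since 4m + 9 ≥ 4m for m ≥ 1, this is ≤ 68/(4·4m) = (17/4)/m.
So |(8m + 1)/(4m + 9) − 2| < ε whenever m > (17/4)/ε.
Take N = (17/4)/ε. If m > N then |(8m + 1)/(4m + 9) − 2| ≤ (17/4)/m < ε.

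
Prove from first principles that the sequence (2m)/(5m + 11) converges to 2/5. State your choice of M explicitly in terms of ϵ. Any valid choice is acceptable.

M = (22/25)/ϵ

Let ϵ > 0 be given. For m ≥ 1, |(2m)/(5m + 11) − (2/5)| = |-22|/(5(5m + 11)) = 22/(5(5m + 11)).
Since 5m + 11 ≥ 5m for m ≥ 1, this is ≤ 22/(5·5m) = (22/25)/m.
So |(2m)/(5m + 11) − (2/5)| < ϵ whenever m > (22/25)/ϵ.
Take M = (22/25)/ϵ. If m > M then |(2m)/(5m + 11) − (2/5)| ≤ (22/25)/m < ϵ.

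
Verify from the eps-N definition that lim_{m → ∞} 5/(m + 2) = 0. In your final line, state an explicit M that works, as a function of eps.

M = 5/eps

Let eps > 0 be given. For m ≥ 1, |5/(m + 2) − 0| = 5/(m + 2) ≤ 5/m.
We need 5/m < eps, i.e. m > 5/eps.
Take M = 5/eps. If m > M then |5/(m + 2)| ≤ 5/m < eps.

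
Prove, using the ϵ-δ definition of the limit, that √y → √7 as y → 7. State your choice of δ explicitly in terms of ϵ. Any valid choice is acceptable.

δ = min(7, √7·ϵ)

Fix ϵ > 0. We want δ > 0 such that 0 < |y − 7| < δ implies |√y − √7| < ϵ.
Multiplying by the conjugate, |√y − √7| = |y − 7|/(√y + √7).
Restrict δ ≤ 7 so that |y − 7| < 7 forces y > 0, and then √y + √7 > √7.
Hence |√y − √7| < |y − 7|/√7, which is < ϵ once |y − 7| < √7·ϵ.
Take δ = min(7, √7·ϵ). If 0 < |y − 7| < δ then y > 0 and |√y − √7| < |y − 7|/√7 < ϵ.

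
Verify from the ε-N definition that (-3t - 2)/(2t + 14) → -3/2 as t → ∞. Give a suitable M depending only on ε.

M = (19/2)/ε

Fix ε > 0. We seek M > 0 such that t > M implies |(-3t - 2)/(2t + 14) + 3/2| < ε.
(-3t - 2)/(2t + 14) + 3/2 = (2(-3t - 2) − (-3)(2t + 14)) / (2(2t + 14)) = 38/(2(2t + 14)).
For t > 0 we have 2t + 14 > 2t, so |(-3t - 2)/(2t + 14) + 3/2| = 38/(2(2t + 14)) < 38/(2·2t) = (19/2)/t.
Thus |(-3t - 2)/(2t + 14) + 3/2| < ε whenever t > (19/2)/ε.
Take M = (19/2)/ε. If t > M then |(-3t - 2)/(2t + 14) + 3/2| < (19/2)/t < ε.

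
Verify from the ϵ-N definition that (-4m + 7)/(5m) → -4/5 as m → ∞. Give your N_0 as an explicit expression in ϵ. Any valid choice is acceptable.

N_0 = (7/5)/ϵ

Let ϵ > 0 be given. For m ≥ 1, |(-4m + 7)/(5m) + 4/5| = |35|/(5(5m)) = 35/(5(5m)).
Since 5m ≥ 5m for m ≥ 1, this is ≤ 35/(5·5m) = (7/5)/m.
So |(-4m + 7)/(5m) + 4/5| < ϵ whenever m > (7/5)/ϵ.
Take N_0 = (7/5)/ϵ. If m > N_0 then |(-4m + 7)/(5m) + 4/5| ≤ (7/5)/m < ϵ.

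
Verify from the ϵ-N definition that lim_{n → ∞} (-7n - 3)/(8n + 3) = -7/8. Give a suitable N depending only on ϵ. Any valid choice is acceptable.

Let ϵ > 0 be given. For n ≥ 1, |(-7n - 3)/(8n + 3) + 7/8| = |-3|/(8(8n + 3)) = 3/(8(8n + 3)).
Since 8n + 3 ≥ 8n for n ≥ 1, this is ≤ 3/(8·8n) = (3/64)/n.
So |(-7n - 3)/(8n + 3) + 7/8| < ϵ whenever n > (3/64)/ϵ.
Take N = (3/64)/ϵ. If n > N then |(-7n - 3)/(8n + 3) + 7/8| ≤ (3/64)/n < ϵ.

N = (3/64)/ϵ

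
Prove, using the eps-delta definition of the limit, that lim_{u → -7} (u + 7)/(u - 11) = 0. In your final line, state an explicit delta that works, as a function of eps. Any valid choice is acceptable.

Suppose eps > 0. We want delta > 0 with 0 < |u + 7| < delta ⇒ |(u + 7)/(u - 11) − 0| < eps.
Combining over a common denominator, (u + 7)/(u - 11) − 0 = [(u + 7)·(-18) − 0·(u - 11)] / [(-18)·(u - 11)] = -18(u + 7) / ((-18)(u - 11)).
So |(u + 7)/(u - 11) − 0| = 18|u + 7| / (18·|u − 11|).
Restrict delta ≤ 9. Then |u + 7| < 9 gives |u − 11| = |(u + 7) + (-18)| ≥ 18 − 9 = 9.
Hence |(u + 7)/(u - 11) − 0| < 18|u + 7|/(18·9) = (1/9)|u + 7|, which is < eps once |u + 7| < 9eps.
Take delta = min(9, 9eps). Then 0 < |u + 7| < delta forces both bounds, so |(u + 7)/(u - 11) − 0| < eps.

delta = min(9, 9eps)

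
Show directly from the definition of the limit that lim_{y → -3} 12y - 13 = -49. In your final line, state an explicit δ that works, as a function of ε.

Suppose ε > 0. We need δ > 0 so that 0 < |y + 3| < δ implies |(12y - 13) + 49| < ε.
Since (12y - 13) + 49 = 12(y + 3), we have |(12y - 13) + 49| = 12|y + 3|.
Thus it suffices that |y + 3| < ε/12.
Take δ = ε/12. If 0 < |y + 3| < δ then |(12y - 13) + 49| = 12|y + 3| < 12·(ε/12) = ε.

δ = ε/12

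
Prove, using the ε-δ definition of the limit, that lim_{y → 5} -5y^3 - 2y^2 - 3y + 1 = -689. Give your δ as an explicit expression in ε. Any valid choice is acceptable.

δ = min(1, ε/480)

Let ε > 0. We want δ > 0 such that 0 < |y − 5| < δ implies |(-5y^3 - 2y^2 - 3y + 1) + 689| < ε.
(-5y^3 - 2y^2 - 3y + 1) + 689 = -5y^3 - 2y^2 - 3y + 690 = (y − 5)(-5y^2 - 27y - 138).
So |(-5y^3 - 2y^2 - 3y + 1) + 689| = |y − 5|·|-5y^2 - 27y - 138|.
Assume first that |y − 5| < 1, so |y| < 6. Then |-5y^2 - 27y - 138| ≤ 5·6^2 + 27·6 + 138 = 480.
Hence |(-5y^3 - 2y^2 - 3y + 1) + 689| ≤ 480|y − 5| < ε provided |y − 5| < ε/480.
Choosing δ = min(1, ε/480) ensures both conditions, hence |(-5y^3 - 2y^2 - 3y + 1) + 689| < ε.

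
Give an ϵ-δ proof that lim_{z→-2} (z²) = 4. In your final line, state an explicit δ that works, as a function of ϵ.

Let ϵ > 0. We seek δ > 0 with 0 < |z + 2| < δ ⇒ |z² − 4| < ϵ.
Factor: z² − 4 = (z + 2)(z - 2), so |z² − 4| = |z + 2|·|z - 2|.
Impose δ ≤ 2 so that |z| < 4; then |z - 2| ≤ 6.
Hence |z² − 4| ≤ 6|z + 2|, which is < ϵ once |z + 2| < ϵ/6.
Take δ = min(2, ϵ/6). If 0 < |z + 2| < δ then both bounds hold and |z² − 4| ≤ 6|z + 2| < 6·(ϵ/6) = ϵ.

δ = min(2, ϵ/6)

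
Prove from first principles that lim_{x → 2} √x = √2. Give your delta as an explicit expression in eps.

delta = min(2, √2·eps)

Let eps > 0. We want delta > 0 such that 0 < |x − 2| < delta implies |√x − √2| < eps.
Rationalise: √x − √2 = (x − 2)/(√x + √2), so |√x − √2| = |x − 2|/(√x + √2).
Restrict delta ≤ 2 so that |x − 2| < 2 forces x > 0, and then √x + √2 > √2.
Hence |√x − √2| < |x − 2|/√2, which is < eps once |x − 2| < √2·eps.
Take delta = min(2, √2·eps). If 0 < |x − 2| < delta then x > 0 and |√x − √2| < |x − 2|/√2 < eps.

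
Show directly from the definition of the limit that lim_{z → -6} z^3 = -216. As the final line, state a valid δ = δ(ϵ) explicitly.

δ = min(2, ϵ/148)

Let ϵ > 0 be given. We seek δ > 0 with 0 < |z + 6| < δ ⇒ |z^3 + 216| < ϵ.
Factor: z^3 + 216 = (z + 6)(z^2 - 6z + 36), so |z^3 + 216| = |z + 6|·|z^2 - 6z + 36|.
Impose δ ≤ 2 so that |z| < 8; then |z^2 - 6z + 36| ≤ 148.
Hence |z^3 + 216| ≤ 148|z + 6|, which is < ϵ once |z + 6| < ϵ/148.
Take δ = min(2, ϵ/148). If 0 < |z + 6| < δ then both bounds hold and |z^3 + 216| ≤ 148|z + 6| < 148·(ϵ/148) = ϵ.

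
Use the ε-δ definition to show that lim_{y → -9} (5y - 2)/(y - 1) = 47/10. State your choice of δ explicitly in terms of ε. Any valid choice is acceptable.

δ = min(5, (50/3)ε)

Suppose ε > 0. We want δ > 0 with 0 < |y + 9| < δ ⇒ |(5y - 2)/(y - 1) − (47/10)| < ε.
Combining over a common denominator, (5y - 2)/(y - 1) − (47/10) = [(5y - 2)·(-10) − (-47)·(y - 1)] / [(-10)·(y - 1)] = -3(y + 9) / ((-10)(y - 1)).
So |(5y - 2)/(y - 1) − (47/10)| = 3|y + 9| / (10·|y − 1|).
Restrict δ ≤ 5. Then |y + 9| < 5 gives |y − 1| = |(y + 9) + (-10)| ≥ 10 − 5 = 5.
Hence |(5y - 2)/(y - 1) − (47/10)| < 3|y + 9|/(10·5) = (3/50)|y + 9|, which is < ε once |y + 9| < (50/3)ε.
Take δ = min(5, (50/3)ε). Then 0 < |y + 9| < δ forces both bounds, so |(5y - 2)/(y - 1) − (47/10)| < ε.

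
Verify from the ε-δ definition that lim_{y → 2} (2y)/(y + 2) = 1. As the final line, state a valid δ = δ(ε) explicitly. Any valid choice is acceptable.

Let ε > 0. We want δ > 0 with 0 < |y − 2| < δ ⇒ |(2y)/(y + 2) − 1| < ε.
Combining over a common denominator, (2y)/(y + 2) − 1 = [(2y)·4 − 4·(y + 2)] / [4·(y + 2)] = 4(y − 2) / (4(y + 2)).
So |(2y)/(y + 2) − 1| = 4|y − 2| / (4·|y + 2|).
Require δ ≤ 2, so |y + 2| ≥ |4| − |y − 2| > 4 − 2 = 2.
Hence |(2y)/(y + 2) − 1| < 4|y − 2|/(4·2) = (1/2)|y − 2|, which is < ε once |y − 2| < 2ε.
Take δ = min(2, 2ε). Then 0 < |y − 2| < δ forces both bounds, so |(2y)/(y + 2) − 1| < ε.

δ = min(2, 2ε)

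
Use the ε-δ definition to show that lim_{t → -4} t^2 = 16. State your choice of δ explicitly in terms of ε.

δ = min(1, ε/9)

Fix ε > 0. We seek δ > 0 with 0 < |t + 4| < δ ⇒ |t^2 − 16| < ε.
Factor: t^2 − 16 = (t + 4)(t - 4), so |t^2 − 16| = |t + 4|·|t - 4|.
Restrict δ ≤ 1. Then |t + 4| < 1 gives |t| < 5, so by the triangle inequality |t - 4| ≤ 5 + 4 = 9.
Hence |t^2 − 16| ≤ 9|t + 4|, which is < ε once |t + 4| < ε/9.
Take δ = min(1, ε/9). If 0 < |t + 4| < δ then both bounds hold and |t^2 − 16| ≤ 9|t + 4| < 9·(ε/9) = ε.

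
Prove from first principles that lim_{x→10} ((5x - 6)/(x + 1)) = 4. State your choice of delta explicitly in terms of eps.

delta = min(11/2, (11/2)eps)

Let eps > 0 be given. We want delta > 0 with 0 < |x − 10| < delta ⇒ |(5x - 6)/(x + 1) − 4| < eps.
Combining over a common denominator, (5x - 6)/(x + 1) − 4 = [(5x - 6)·11 − 44·(x + 1)] / [11·(x + 1)] = 11(x − 10) / (11(x + 1)).
So |(5x - 6)/(x + 1) − 4| = 11|x − 10| / (11·|x + 1|).
Require delta ≤ 11/2, so |x + 1| ≥ |11| − |x − 10| > 11 − 11/2 = 11/2.
Hence |(5x - 6)/(x + 1) − 4| < 11|x − 10|/(11·(11/2)) = (2/11)|x − 10|, which is < eps once |x − 10| < (11/2)eps.
Take delta = min(11/2, (11/2)eps). Then 0 < |x − 10| < delta forces both bounds, so |(5x - 6)/(x + 1) − 4| < eps.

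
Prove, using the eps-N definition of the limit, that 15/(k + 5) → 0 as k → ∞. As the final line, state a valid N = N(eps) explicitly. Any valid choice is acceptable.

Fix eps > 0. For k ≥ 1, |15/(k + 5) − 0| = 15/(k + 5) ≤ 15/k.
We need 15/k < eps, i.e. k > 15/eps.
Take N = 15/eps. If k > N then |15/(k + 5)| ≤ 15/k < eps.

N = 15/eps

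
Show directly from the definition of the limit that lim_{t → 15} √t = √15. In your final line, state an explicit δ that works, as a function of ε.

Suppose ε > 0. We want δ > 0 such that 0 < |t − 15| < δ implies |√t − √15| < ε.
Multiplying by the conjugate, |√t − √15| = |t − 15|/(√t + √15).
Restrict δ ≤ 15 so that |t − 15| < 15 forces t > 0, and then √t + √15 > √15.
Hence |√t − √15| < |t − 15|/√15, which is < ε once |t − 15| < √15·ε.
Take δ = min(15, √15·ε). If 0 < |t − 15| < δ then t > 0 and |√t − √15| < |t − 15|/√15 < ε.

δ = min(15, √15·ε)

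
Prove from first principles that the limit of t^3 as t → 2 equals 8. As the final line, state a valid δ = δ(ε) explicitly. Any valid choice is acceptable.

Fix ε > 0. We seek δ > 0 with 0 < |t − 2| < δ ⇒ |t^3 − 8| < ε.
Factor: t^3 − 8 = (t − 2)(t^2 + 2t + 4), so |t^3 − 8| = |t − 2|·|t^2 + 2t + 4|.
Restrict δ ≤ 2. Then |t − 2| < 2 gives |t| < 4, so by the triangle inequality |t^2 + 2t + 4| ≤ 4^2 + 2·4 + 4 = 28.
Hence |t^3 − 8| ≤ 28|t − 2|, which is < ε once |t − 2| < ε/28.
Take δ = min(2, ε/28). If 0 < |t − 2| < δ then both bounds hold and |t^3 − 8| ≤ 28|t − 2| < 28·(ε/28) = ε.

δ = min(2, ε/28)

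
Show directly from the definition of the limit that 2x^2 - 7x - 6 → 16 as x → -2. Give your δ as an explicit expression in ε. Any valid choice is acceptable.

δ = min(2, ε/19)

Let ε > 0 be given. We want δ > 0 such that 0 < |x + 2| < δ implies |(2x^2 - 7x - 6) − 16| < ε.
(2x^2 - 7x - 6) − 16 = 2x^2 - 7x - 22 = (x + 2)(2x - 11).
So |(2x^2 - 7x - 6) − 16| = |x + 2|·|2x - 11|.
Assume first that |x + 2| < 2, so |x| < 4. Then |2x - 11| ≤ 2·4 + 11 = 19.
Hence |(2x^2 - 7x - 6) − 16| ≤ 19|x + 2| < ε provided |x + 2| < ε/19.
Take δ = min(2, ε/19). Then 0 < |x + 2| < δ gives both |x + 2| < 2 and |x + 2| < ε/19, so |(2x^2 - 7x - 6) − 16| < ε.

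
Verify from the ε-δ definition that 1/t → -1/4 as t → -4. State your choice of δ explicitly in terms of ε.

δ = min(2, 8ε)

Fix ε > 0. We seek δ > 0 such that 0 < |t + 4| < δ implies |1/t + 1/4| < ε.
|1/t + 1/4| = |-4 − t|/(4·|t|) = |t + 4|/(4|t|).
Require δ ≤ 2 so that |t| > 4 − 2 = 2, hence 4|t| > 8.
Then |1/t + 1/4| < |t + 4|/8, which is < ε when |t + 4| < 8ε.
Take δ = min(2, 8ε). Then 0 < |t + 4| < δ gives both |t + 4| < 2 and |t + 4| < 8ε, so |1/t + 1/4| < ε.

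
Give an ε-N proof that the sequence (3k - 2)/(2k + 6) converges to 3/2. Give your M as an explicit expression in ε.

Suppose ε > 0. For k ≥ 1, |(3k - 2)/(2k + 6) − (3/2)| = |-22|/(2(2k + 6)) = 22/(2(2k + 6)).
Since 2k + 6 ≥ 2k for k ≥ 1, this is ≤ 22/(2·2k) = (11/2)/k.
So |(3k - 2)/(2k + 6) − (3/2)| < ε whenever k > (11/2)/ε.
Take M = (11/2)/ε. If k > M then |(3k - 2)/(2k + 6) − (3/2)| ≤ (11/2)/k < ε.

M = (11/2)/ε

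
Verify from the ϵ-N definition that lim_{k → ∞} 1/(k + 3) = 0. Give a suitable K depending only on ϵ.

K = 1/ϵ

Suppose ϵ > 0. For k ≥ 1, |1/(k + 3) − 0| = 1/(k + 3) ≤ 1/k.
We need 1/k < ϵ, i.e. k > 1/ϵ.
Take K = 1/ϵ. If k > K then |1/(k + 3)| ≤ 1/k < ϵ.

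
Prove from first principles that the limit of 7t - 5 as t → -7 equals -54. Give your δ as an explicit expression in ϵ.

Let ϵ > 0 be given. We need δ > 0 so that 0 < |t + 7| < δ implies |(7t - 5) + 54| < ϵ.
Since (7t - 5) + 54 = 7(t + 7), we have |(7t - 5) + 54| = 7|t + 7|.
Thus it suffices that |t + 7| < ϵ/7.
Take δ = ϵ/7. If 0 < |t + 7| < δ then |(7t - 5) + 54| = 7|t + 7| < 7·(ϵ/7) = ϵ.

δ = ϵ/7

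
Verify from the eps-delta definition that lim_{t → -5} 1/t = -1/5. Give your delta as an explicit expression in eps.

delta = min(5/2, (25/2)eps)

Let eps > 0 be given. We seek delta > 0 such that 0 < |t + 5| < delta implies |1/t + 1/5| < eps.
|1/t + 1/5| = |-5 − t|/(5·|t|) = |t + 5|/(5|t|).
Restrict delta ≤ 5/2. Then |t + 5| < 5/2 gives |t| > 5/2, so 5|t| > 25/2.
Then |1/t + 1/5| < |t + 5|/(25/2), which is < eps when |t + 5| < (25/2)eps.
Take delta = min(5/2, (25/2)eps). Then 0 < |t + 5| < delta gives both |t + 5| < 5/2 and |t + 5| < (25/2)eps, so |1/t + 1/5| < eps.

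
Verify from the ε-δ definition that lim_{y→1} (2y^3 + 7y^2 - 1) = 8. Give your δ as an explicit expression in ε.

Let ε > 0. We want δ > 0 such that 0 < |y − 1| < δ implies |(2y^3 + 7y^2 - 1) − 8| < ε.
(2y^3 + 7y^2 - 1) − 8 = 2y^3 + 7y^2 - 9 = (y − 1)(2y^2 + 9y + 9).
So |(2y^3 + 7y^2 - 1) − 8| = |y − 1|·|2y^2 + 9y + 9|.
Require δ ≤ 1. Then |y − 1| < 1 gives |y| < 2, and by the triangle inequality |2y^2 + 9y + 9| ≤ 2·2^2 + 9·2 + 9 = 35.
Hence |(2y^3 + 7y^2 - 1) − 8| ≤ 35|y − 1| < ε provided |y − 1| < ε/35.
Take δ = min(1, ε/35). Then 0 < |y − 1| < δ gives both |y − 1| < 1 and |y − 1| < ε/35, so |(2y^3 + 7y^2 - 1) − 8| < ε.

δ = min(1, ε/35)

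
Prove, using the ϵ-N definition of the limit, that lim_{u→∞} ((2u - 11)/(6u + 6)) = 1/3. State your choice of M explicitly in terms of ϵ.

Let ϵ > 0. We seek M > 0 such that u > M implies |(2u - 11)/(6u + 6) − (1/3)| < ϵ.
(2u - 11)/(6u + 6) − (1/3) = (6(2u - 11) − 2(6u + 6)) / (6(6u + 6)) = -78/(6(6u + 6)).
For u > 0 we have 6u + 6 > 6u, so |(2u - 11)/(6u + 6) − (1/3)| = 78/(6(6u + 6)) < 78/(6·6u) = (13/6)/u.
Thus |(2u - 11)/(6u + 6) − (1/3)| < ϵ whenever u > (13/6)/ϵ.
Take M = (13/6)/ϵ. If u > M then |(2u - 11)/(6u + 6) − (1/3)| < (13/6)/u < ϵ.

M = (13/6)/ϵ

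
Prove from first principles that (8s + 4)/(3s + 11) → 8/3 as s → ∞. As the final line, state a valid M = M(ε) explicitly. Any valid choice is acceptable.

M = (76/9)/ε

Let ε > 0. We seek M > 0 such that s > M implies |(8s + 4)/(3s + 11) − (8/3)| < ε.
(8s + 4)/(3s + 11) − (8/3) = (3(8s + 4) − 8(3s + 11)) / (3(3s + 11)) = -76/(3(3s + 11)).
For s > 0 we have 3s + 11 > 3s, so |(8s + 4)/(3s + 11) − (8/3)| = 76/(3(3s + 11)) < 76/(3·3s) = (76/9)/s.
Thus |(8s + 4)/(3s + 11) − (8/3)| < ε whenever s > (76/9)/ε.
Take M = (76/9)/ε. If s > M then |(8s + 4)/(3s + 11) − (8/3)| < (76/9)/s < ε.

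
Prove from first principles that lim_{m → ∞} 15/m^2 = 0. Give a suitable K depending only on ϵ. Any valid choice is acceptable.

K = (15/ϵ)^{1/2}

Let ϵ > 0. For m ≥ 1, |15/m^2 − 0| = 15/m^2.
15/m^2 < ϵ ⇔ m^2 > 15/ϵ ⇔ m > (15/ϵ)^{1/2}.
Take K = (15/ϵ)^{1/2}. Then m > K implies 15/m^2 < ϵ.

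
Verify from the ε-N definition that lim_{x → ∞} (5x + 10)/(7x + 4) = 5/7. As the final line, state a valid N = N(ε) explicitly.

N = (50/49)/ε

Suppose ε > 0. We seek N > 0 such that x > N implies |(5x + 10)/(7x + 4) − (5/7)| < ε.
(5x + 10)/(7x + 4) − (5/7) = (7(5x + 10) − 5(7x + 4)) / (7(7x + 4)) = 50/(7(7x + 4)).
For x > 0 we have 7x + 4 > 7x, so |(5x + 10)/(7x + 4) − (5/7)| = 50/(7(7x + 4)) < 50/(7·7x) = (50/49)/x.
Thus |(5x + 10)/(7x + 4) − (5/7)| < ε whenever x > (50/49)/ε.
Take N = (50/49)/ε. If x > N then |(5x + 10)/(7x + 4) − (5/7)| < (50/49)/x < ε.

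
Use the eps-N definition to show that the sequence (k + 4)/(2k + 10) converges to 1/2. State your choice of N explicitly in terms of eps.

Let eps > 0 be given. For k ≥ 1, |(k + 4)/(2k + 10) − (1/2)| = |-2|/(2(2k + 10)) = 2/(2(2k + 10)).
Since 2k + 10 ≥ 2k for k ≥ 1, this is ≤ 2/(2·2k) = (1/2)/k.
So |(k + 4)/(2k + 10) − (1/2)| < eps whenever k > (1/2)/eps.
Take N = (1/2)/eps. If k > N then |(k + 4)/(2k + 10) − (1/2)| ≤ (1/2)/k < eps.

N = (1/2)/eps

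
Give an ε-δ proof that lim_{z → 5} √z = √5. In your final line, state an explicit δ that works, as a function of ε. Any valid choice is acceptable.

δ = min(5, √5·ε)

Let ε > 0 be given. We want δ > 0 such that 0 < |z − 5| < δ implies |√z − √5| < ε.
Rationalise: √z − √5 = (z − 5)/(√z + √5), so |√z − √5| = |z − 5|/(√z + √5).
Restrict δ ≤ 5 so that |z − 5| < 5 forces z > 0, and then √z + √5 > √5.
Hence |√z − √5| < |z − 5|/√5, which is < ε once |z − 5| < √5·ε.
Take δ = min(5, √5·ε). If 0 < |z − 5| < δ then z > 0 and |√z − √5| < |z − 5|/√5 < ε.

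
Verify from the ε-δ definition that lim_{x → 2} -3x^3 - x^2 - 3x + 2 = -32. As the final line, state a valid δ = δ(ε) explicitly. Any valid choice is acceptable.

Let ε > 0. We want δ > 0 such that 0 < |x − 2| < δ implies |(-3x^3 - x^2 - 3x + 2) + 32| < ε.
(-3x^3 - x^2 - 3x + 2) + 32 = -3x^3 - x^2 - 3x + 34 = (x − 2)(-3x^2 - 7x - 17).
So |(-3x^3 - x^2 - 3x + 2) + 32| = |x − 2|·|-3x^2 - 7x - 17|.
Assume first that |x − 2| < 2, so |x| < 4. Then |-3x^2 - 7x - 17| ≤ 3·4^2 + 7·4 + 17 = 93.
Hence |(-3x^3 - x^2 - 3x + 2) + 32| ≤ 93|x − 2| < ε provided |x − 2| < ε/93.
Choosing δ = min(2, ε/93) ensures both conditions, hence |(-3x^3 - x^2 - 3x + 2) + 32| < ε.

δ = min(2, ε/93)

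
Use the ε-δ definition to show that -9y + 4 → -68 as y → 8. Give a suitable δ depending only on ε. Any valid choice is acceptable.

δ = ε/9

Suppose ε > 0. We need δ > 0 so that 0 < |y − 8| < δ implies |(-9y + 4) + 68| < ε.
Since (-9y + 4) + 68 = -9(y − 8), we have |(-9y + 4) + 68| = 9|y − 8|.
So 9|y − 8| < ε exactly when |y − 8| < ε/9.
Choosing δ = ε/9 gives |(-9y + 4) + 68| = 9|y − 8| < ε whenever |y − 8| < δ.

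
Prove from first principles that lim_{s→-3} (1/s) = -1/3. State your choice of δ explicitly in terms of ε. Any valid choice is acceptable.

δ = min(3/2, (9/2)ε)

Let ε > 0. We seek δ > 0 such that 0 < |s + 3| < δ implies |1/s + 1/3| < ε.
|1/s + 1/3| = |-3 − s|/(3·|s|) = |s + 3|/(3|s|).
Restrict δ ≤ 3/2. Then |s + 3| < 3/2 gives |s| > 3/2, so 3|s| > 9/2.
Then |1/s + 1/3| < |s + 3|/(9/2), which is < ε when |s + 3| < (9/2)ε.
Take δ = min(3/2, (9/2)ε). Then 0 < |s + 3| < δ gives both |s + 3| < 3/2 and |s + 3| < (9/2)ε, so |1/s + 1/3| < ε.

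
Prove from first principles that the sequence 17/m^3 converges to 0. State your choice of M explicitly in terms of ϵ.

M = (17/ϵ)^{1/3}

Let ϵ > 0 be given. For m ≥ 1, |17/m^3 − 0| = 17/m^3.
17/m^3 < ϵ ⇔ m^3 > 17/ϵ ⇔ m > (17/ϵ)^{1/3}.
Take M = (17/ϵ)^{1/3}. Then m > M implies 17/m^3 < ϵ.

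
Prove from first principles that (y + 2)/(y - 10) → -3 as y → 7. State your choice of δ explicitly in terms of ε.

δ = min(3/2, (3/8)ε)

Let ε > 0. We want δ > 0 with 0 < |y − 7| < δ ⇒ |(y + 2)/(y - 10) + 3| < ε.
Combining over a common denominator, (y + 2)/(y - 10) + 3 = [(y + 2)·(-3) − 9·(y - 10)] / [(-3)·(y - 10)] = -12(y − 7) / ((-3)(y - 10)).
So |(y + 2)/(y - 10) + 3| = 12|y − 7| / (3·|y − 10|).
Restrict δ ≤ 3/2. Then |y − 7| < 3/2 gives |y − 10| = |(y − 7) + (-3)| ≥ 3 − 3/2 = 3/2.
Hence |(y + 2)/(y - 10) + 3| < 12|y − 7|/(3·(3/2)) = (8/3)|y − 7|, which is < ε once |y − 7| < (3/8)ε.
Take δ = min(3/2, (3/8)ε). Then 0 < |y − 7| < δ forces both bounds, so |(y + 2)/(y - 10) + 3| < ε.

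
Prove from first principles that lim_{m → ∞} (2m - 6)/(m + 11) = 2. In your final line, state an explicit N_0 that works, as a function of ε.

N_0 = 28/ε

Let ε > 0 be given. For m ≥ 1, |(2m - 6)/(m + 11) − 2| = |-28|/((m + 11)) = 28/((m + 11)).
Since m + 11 ≥ m for m ≥ 1, this is ≤ 28/(m) = 28/m.
So |(2m - 6)/(m + 11) − 2| < ε whenever m > 28/ε.
Take N_0 = 28/ε. If m > N_0 then |(2m - 6)/(m + 11) − 2| ≤ 28/m < ε.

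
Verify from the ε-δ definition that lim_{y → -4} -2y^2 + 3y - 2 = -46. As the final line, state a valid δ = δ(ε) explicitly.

δ = min(2, ε/23)

Let ε > 0 be given. We want δ > 0 such that 0 < |y + 4| < δ implies |(-2y^2 + 3y - 2) + 46| < ε.
(-2y^2 + 3y - 2) + 46 = -2y^2 + 3y + 44 = (y + 4)(-2y + 11).
So |(-2y^2 + 3y - 2) + 46| = |y + 4|·|-2y + 11|.
Assume first that |y + 4| < 2, so |y| < 6. Then |-2y + 11| ≤ 2·6 + 11 = 23.
Hence |(-2y^2 + 3y - 2) + 46| ≤ 23|y + 4| < ε provided |y + 4| < ε/23.
Choosing δ = min(2, ε/23) ensures both conditions, hence |(-2y^2 + 3y - 2) + 46| < ε.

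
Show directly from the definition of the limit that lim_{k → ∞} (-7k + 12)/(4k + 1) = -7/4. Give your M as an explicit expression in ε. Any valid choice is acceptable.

M = (55/16)/ε

Fix ε > 0. For k ≥ 1, |(-7k + 12)/(4k + 1) + 7/4| = |55|/(4(4k + 1)) = 55/(4(4k + 1)).
Since 4k + 1 ≥ 4k for k ≥ 1, this is ≤ 55/(4·4k) = (55/16)/k.
So |(-7k + 12)/(4k + 1) + 7/4| < ε whenever k > (55/16)/ε.
Take M = (55/16)/ε. If k > M then |(-7k + 12)/(4k + 1) + 7/4| ≤ (55/16)/k < ε.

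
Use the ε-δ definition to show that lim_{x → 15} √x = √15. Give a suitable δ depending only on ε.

Let ε > 0 be given. We want δ > 0 such that 0 < |x − 15| < δ implies |√x − √15| < ε.
Multiplying by the conjugate, |√x − √15| = |x − 15|/(√x + √15).
Restrict δ ≤ 15 so that |x − 15| < 15 forces x > 0, and then √x + √15 > √15.
Hence |√x − √15| < |x − 15|/√15, which is < ε once |x − 15| < √15·ε.
Take δ = min(15, √15·ε). If 0 < |x − 15| < δ then x > 0 and |√x − √15| < |x − 15|/√15 < ε.

δ = min(15, √15·ε)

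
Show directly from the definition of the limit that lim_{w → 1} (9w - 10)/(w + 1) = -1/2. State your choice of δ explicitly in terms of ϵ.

Fix ϵ > 0. We want δ > 0 with 0 < |w − 1| < δ ⇒ |(9w - 10)/(w + 1) + 1/2| < ϵ.
Combining over a common denominator, (9w - 10)/(w + 1) + 1/2 = [(9w - 10)·2 − (-1)·(w + 1)] / [2·(w + 1)] = 19(w − 1) / (2(w + 1)).
So |(9w - 10)/(w + 1) + 1/2| = 19|w − 1| / (2·|w + 1|).
Restrict δ ≤ 1. Then |w − 1| < 1 gives |w + 1| = |(w − 1) + 2| ≥ 2 − 1 = 1.
Hence |(9w - 10)/(w + 1) + 1/2| < 19|w − 1|/(2·1) = (19/2)|w − 1|, which is < ϵ once |w − 1| < (2/19)ϵ.
Take δ = min(1, (2/19)ϵ). Then 0 < |w − 1| < δ forces both bounds, so |(9w - 10)/(w + 1) + 1/2| < ϵ.

δ = min(1, (2/19)ϵ)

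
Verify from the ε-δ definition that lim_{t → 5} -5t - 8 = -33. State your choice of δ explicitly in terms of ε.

Suppose ε > 0. We need δ > 0 so that 0 < |t − 5| < δ implies |(-5t - 8) + 33| < ε.
|(-5t - 8) + 33| = |-5t + 25| = 5|t − 5|.
So 5|t − 5| < ε exactly when |t − 5| < ε/5.
Take δ = ε/5. If 0 < |t − 5| < δ then |(-5t - 8) + 33| = 5|t − 5| < 5·(ε/5) = ε.

δ = ε/5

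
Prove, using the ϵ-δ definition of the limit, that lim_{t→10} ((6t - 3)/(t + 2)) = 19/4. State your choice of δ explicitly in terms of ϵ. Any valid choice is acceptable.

δ = min(6, (24/5)ϵ)

Fix ϵ > 0. We want δ > 0 with 0 < |t − 10| < δ ⇒ |(6t - 3)/(t + 2) − (19/4)| < ϵ.
Combining over a common denominator, (6t - 3)/(t + 2) − (19/4) = [(6t - 3)·12 − 57·(t + 2)] / [12·(t + 2)] = 15(t − 10) / (12(t + 2)).
So |(6t - 3)/(t + 2) − (19/4)| = 15|t − 10| / (12·|t + 2|).
Restrict δ ≤ 6. Then |t − 10| < 6 gives |t + 2| = |(t − 10) + 12| ≥ 12 − 6 = 6.
Hence |(6t - 3)/(t + 2) − (19/4)| < 15|t − 10|/(12·6) = (5/24)|t − 10|, which is < ϵ once |t − 10| < (24/5)ϵ.
Take δ = min(6, (24/5)ϵ). Then 0 < |t − 10| < δ forces both bounds, so |(6t - 3)/(t + 2) − (19/4)| < ϵ.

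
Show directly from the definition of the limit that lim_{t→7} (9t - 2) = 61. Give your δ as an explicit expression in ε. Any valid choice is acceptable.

Let ε > 0. We need δ > 0 so that 0 < |t − 7| < δ implies |(9t - 2) − 61| < ε.
|(9t - 2) − 61| = |9t - 63| = 9|t − 7|.
Thus it suffices that |t − 7| < ε/9.
Take δ = ε/9. If 0 < |t − 7| < δ then |(9t - 2) − 61| = 9|t − 7| < 9·(ε/9) = ε.

δ = ε/9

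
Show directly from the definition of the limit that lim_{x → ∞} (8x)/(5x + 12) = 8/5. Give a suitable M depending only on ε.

M = (96/25)/ε

Fix ε > 0. We seek M > 0 such that x > M implies |(8x)/(5x + 12) − (8/5)| < ε.
(8x)/(5x + 12) − (8/5) = (5(8x) − 8(5x + 12)) / (5(5x + 12)) = -96/(5(5x + 12)).
For x > 0 we have 5x + 12 > 5x, so |(8x)/(5x + 12) − (8/5)| = 96/(5(5x + 12)) < 96/(5·5x) = (96/25)/x.
Thus |(8x)/(5x + 12) − (8/5)| < ε whenever x > (96/25)/ε.
Take M = (96/25)/ε. If x > M then |(8x)/(5x + 12) − (8/5)| < (96/25)/x < ε.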